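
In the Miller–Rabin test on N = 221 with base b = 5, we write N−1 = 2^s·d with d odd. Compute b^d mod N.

112

221 − 1 = 220 = 2^2 · 55, so d = 55.
5^1 ≡ 5 (mod 221)
5^2 ≡ 5^2 = 25 ≡ 25 (mod 221)
5^4 ≡ 25^2 = 625 ≡ 183 (mod 221)
5^8 ≡ 183^2 = 33489 ≡ 118 (mod 221)
5^16 ≡ 118^2 = 13924 ≡ 1 (mod 221)
5^32 ≡ 1^2 = 1 ≡ 1 (mod 221)
55 = 32 + 16 + 4 + 2 + 1 in binary powers of 2.
So 5^55 ≡ 1 · 1 · 183 · 25 · 5 ≡ 112 (mod 221).
Squaring chain: 112 → 168; never reaches −1, so base 5 is a Miller–Rabin witness that 221 is composite.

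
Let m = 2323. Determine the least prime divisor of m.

2323 is odd.
Digit sum 10, not divisible by 3.
Ends in 3: not divisible by 5.
7: 2323 = 7·331 + 6
11: 2323 = 11·211 + 2
13: 2323 = 13·178 + 9
17: 2323 = 17·136 + 11
19: 2323 = 19·122 + 5
23: 2323 = 23·101

23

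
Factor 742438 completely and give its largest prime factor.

97

742438 = 2 · 371219
371219 = 43 · 8633
8633 = 89 · 97
97 is prime.
So 742438 = 2 · 43 · 89 · 97; the largest prime factor is 97.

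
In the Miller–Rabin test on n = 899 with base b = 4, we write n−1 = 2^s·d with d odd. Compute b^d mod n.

899 − 1 = 898 = 2^1 · 449, so d = 449.
4^1 ≡ 4 (mod 899)
4^2 ≡ 4^2 = 16 ≡ 16 (mod 899)
4^4 ≡ 16^2 = 256 ≡ 256 (mod 899)
4^8 ≡ 256^2 = 65536 ≡ 808 (mod 899)
4^16 ≡ 808^2 = 652864 ≡ 190 (mod 899)
4^32 ≡ 190^2 = 36100 ≡ 140 (mod 899)
4^64 ≡ 140^2 = 19600 ≡ 721 (mod 899)
4^128 ≡ 721^2 = 519841 ≡ 219 (mod 899)
4^256 ≡ 219^2 = 47961 ≡ 314 (mod 899)
449 = 256 + 128 + 64 + 1 in binary powers of 2.
So 4^449 ≡ 314 · 219 · 721 · 4 ≡ 845 (mod 899).
Squaring chain: 845; never reaches −1, so base 4 is a Miller–Rabin witness that 899 is composite.

845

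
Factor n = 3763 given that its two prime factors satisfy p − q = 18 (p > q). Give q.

Since p = q + 18, we have 3763 = q(q + 18), so q² + 18q − 3763 = 0.
Discriminant: 18² + 4·3763 = 324 + 15052 = 15376; √15376 = 124.
q = (−18 + 124)/2 = 53, and p = q + 18 = 71.
Check: 53 · 71 = 3763.

53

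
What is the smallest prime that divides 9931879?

9931879 is odd.
Digit sum 46, not divisible by 3.
Ends in 9: not divisible by 5.
7: 9931879 = 7·1418839 + 6
11: 9931879 = 11·902898 + 1
13: 9931879 = 13·763990 + 9
17: 9931879 = 17·584228 + 3
19: 9931879 = 19·522730 + 9
23: 9931879 = 23·431820 + 19
29: 9931879 = 29·342478 + 17
31: 9931879 = 31·320383 + 6
37: 9931879 = 37·268429 + 6
41: 9931879 = 41·242240 + 39
43: 9931879 = 43·230973 + 40
47: 9931879 = 47·211316 + 27
53: 9931879 = 53·187393 + 50
59: 9931879 = 59·168336 + 55
61: 9931879 = 61·162817 + 42
67: 9931879 = 67·148237

67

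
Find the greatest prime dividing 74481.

74481 = 3 · 24827
24827 = 11 · 2257
2257 = 37 · 61
61 is prime.
So 74481 = 3 · 11 · 37 · 61; the largest prime factor is 61.

61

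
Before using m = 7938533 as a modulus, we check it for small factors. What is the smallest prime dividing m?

89

7938533 is odd.
Digit sum 38, not divisible by 3.
Ends in 3: not divisible by 5.
7: 7938533 = 7·1134076 + 1
11: 7938533 = 11·721684 + 9
13: 7938533 = 13·610656 + 5
17: 7938533 = 17·466972 + 9
19: 7938533 = 19·417817 + 10
23: 7938533 = 23·345153 + 14
29: 7938533 = 29·273742 + 15
31: 7938533 = 31·256081 + 22
37: 7938533 = 37·214554 + 35
41: 7938533 = 41·193622 + 31
43: 7938533 = 43·184617 + 2
47: 7938533 = 47·168904 + 45
53: 7938533 = 53·149783 + 34
59: 7938533 = 59·134551 + 24
61: 7938533 = 61·130139 + 54
67: 7938533 = 67·118485 + 38
71: 7938533 = 71·111810 + 23
73: 7938533 = 73·108747 + 2
79: 7938533 = 79·100487 + 60
83: 7938533 = 83·95644 + 81
89: 7938533 = 89·89197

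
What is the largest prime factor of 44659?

71

44659 = 17 · 2627
2627 = 37 · 71
71 is prime.
So 44659 = 17 · 37 · 71; the largest prime factor is 71.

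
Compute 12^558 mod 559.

12^1 ≡ 12 (mod 559)
12^2 ≡ 12^2 = 144 ≡ 144 (mod 559)
12^4 ≡ 144^2 = 20736 ≡ 53 (mod 559)
12^8 ≡ 53^2 = 2809 ≡ 14 (mod 559)
12^16 ≡ 14^2 = 196 ≡ 196 (mod 559)
12^32 ≡ 196^2 = 38416 ≡ 404 (mod 559)
12^64 ≡ 404^2 = 163216 ≡ 547 (mod 559)
12^128 ≡ 547^2 = 299209 ≡ 144 (mod 559)
12^256 ≡ 144^2 = 20736 ≡ 53 (mod 559)
12^512 ≡ 53^2 = 2809 ≡ 14 (mod 559)
558 = 512 + 32 + 8 + 4 + 2 in binary powers of 2.
So 12^558 ≡ 14 · 404 · 14 · 53 · 144 ≡ 183 (mod 559).
Since 183 ≠ 1, base 12 is a Fermat witness: 559 is composite.

183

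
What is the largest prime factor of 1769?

61

1769 = 29 · 61
61 is prime.
So 1769 = 29 · 61; the largest prime factor is 61.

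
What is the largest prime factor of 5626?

97

5626 = 2 · 2813
2813 = 29 · 97
97 is prime.
So 5626 = 2 · 29 · 97; the largest prime factor is 97.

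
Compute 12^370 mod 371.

12^1 ≡ 12 (mod 371)
12^2 ≡ 12^2 = 144 ≡ 144 (mod 371)
12^4 ≡ 144^2 = 20736 ≡ 331 (mod 371)
12^8 ≡ 331^2 = 109561 ≡ 116 (mod 371)
12^16 ≡ 116^2 = 13456 ≡ 100 (mod 371)
12^32 ≡ 100^2 = 10000 ≡ 354 (mod 371)
12^64 ≡ 354^2 = 125316 ≡ 289 (mod 371)
12^128 ≡ 289^2 = 83521 ≡ 46 (mod 371)
12^256 ≡ 46^2 = 2116 ≡ 261 (mod 371)
370 = 256 + 64 + 32 + 16 + 2 in binary powers of 2.
So 12^370 ≡ 261 · 289 · 354 · 100 · 144 ≡ 282 (mod 371).
Since 282 ≠ 1, base 12 is a Fermat witness: 371 is composite.

282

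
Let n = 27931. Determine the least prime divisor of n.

27931 is odd.
Digit sum 22, not divisible by 3.
Ends in 1: not divisible by 5.
7: 27931 = 7·3990 + 1
11: 27931 = 11·2539 + 2
13: 27931 = 13·2148 + 7
17: 27931 = 17·1643

17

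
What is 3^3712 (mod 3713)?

1447

3^1 ≡ 3 (mod 3713)
3^2 ≡ 3^2 = 9 ≡ 9 (mod 3713)
3^4 ≡ 9^2 = 81 ≡ 81 (mod 3713)
3^8 ≡ 81^2 = 6561 ≡ 2848 (mod 3713)
3^16 ≡ 2848^2 = 8111104 ≡ 1912 (mod 3713)
3^32 ≡ 1912^2 = 3655744 ≡ 2152 (mod 3713)
3^64 ≡ 2152^2 = 4631104 ≡ 993 (mod 3713)
3^128 ≡ 993^2 = 986049 ≡ 2104 (mod 3713)
3^256 ≡ 2104^2 = 4426816 ≡ 920 (mod 3713)
3^512 ≡ 920^2 = 846400 ≡ 3549 (mod 3713)
3^1024 ≡ 3549^2 = 12595401 ≡ 905 (mod 3713)
3^2048 ≡ 905^2 = 819025 ≡ 2165 (mod 3713)
3712 = 2048 + 1024 + 512 + 128 in binary powers of 2.
So 3^3712 ≡ 2165 · 905 · 3549 · 2104 ≡ 1447 (mod 3713).
Since 1447 ≠ 1, base 3 is a Fermat witness: 3713 is composite.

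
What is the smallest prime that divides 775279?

31

775279 is odd.
Digit sum 37, not divisible by 3.
Ends in 9: not divisible by 5.
7: 775279 = 7·110754 + 1
11: 775279 = 11·70479 + 10
13: 775279 = 13·59636 + 11
17: 775279 = 17·45604 + 11
19: 775279 = 19·40804 + 3
23: 775279 = 23·33707 + 18
29: 775279 = 29·26733 + 22
31: 775279 = 31·25009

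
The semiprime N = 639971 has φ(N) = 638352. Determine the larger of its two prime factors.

937

φ(n) = (p−1)(q−1) = n − (p+q) + 1, so p + q = 639971 − 638352 + 1 = 1620.
p and q are the roots of t² − 1620t + 639971 = 0.
Discriminant: 1620² − 4·639971 = 2624400 − 2559884 = 64516; √64516 = 254.
q = (1620 − 254)/2 = 683, p = (1620 + 254)/2 = 937.
Check: 683 · 937 = 639971.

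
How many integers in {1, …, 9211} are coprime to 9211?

Factor: 9211 = 61 · 151.
φ(9211) = (61−1) · (151−1) = 60 · 150 = 9000.

9000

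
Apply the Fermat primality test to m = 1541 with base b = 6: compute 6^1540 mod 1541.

1243

6^1 ≡ 6 (mod 1541)
6^2 ≡ 6^2 = 36 ≡ 36 (mod 1541)
6^4 ≡ 36^2 = 1296 ≡ 1296 (mod 1541)
6^8 ≡ 1296^2 = 1679616 ≡ 1467 (mod 1541)
6^16 ≡ 1467^2 = 2152089 ≡ 853 (mod 1541)
6^32 ≡ 853^2 = 727609 ≡ 257 (mod 1541)
6^64 ≡ 257^2 = 66049 ≡ 1327 (mod 1541)
6^128 ≡ 1327^2 = 1760929 ≡ 1107 (mod 1541)
6^256 ≡ 1107^2 = 1225449 ≡ 354 (mod 1541)
6^512 ≡ 354^2 = 125316 ≡ 495 (mod 1541)
6^1024 ≡ 495^2 = 245025 ≡ 6 (mod 1541)
1540 = 1024 + 512 + 4 in binary powers of 2.
So 6^1540 ≡ 6 · 495 · 1296 ≡ 1243 (mod 1541).
Since 1243 ≠ 1, base 6 is a Fermat witness: 1541 is composite.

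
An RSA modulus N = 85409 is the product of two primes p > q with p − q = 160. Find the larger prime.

383

Since p = q + 160, we have 85409 = q(q + 160), so q² + 160q − 85409 = 0.
Discriminant: 160² + 4·85409 = 25600 + 341636 = 367236; √367236 = 606.
q = (−160 + 606)/2 = 223, and p = q + 160 = 383.
Check: 223 · 383 = 85409.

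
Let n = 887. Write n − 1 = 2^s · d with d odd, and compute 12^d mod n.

887 − 1 = 886 = 2^1 · 443, so d = 443.
12^1 ≡ 12 (mod 887)
12^2 ≡ 12^2 = 144 ≡ 144 (mod 887)
12^4 ≡ 144^2 = 20736 ≡ 335 (mod 887)
12^8 ≡ 335^2 = 112225 ≡ 463 (mod 887)
12^16 ≡ 463^2 = 214369 ≡ 602 (mod 887)
12^32 ≡ 602^2 = 362404 ≡ 508 (mod 887)
12^64 ≡ 508^2 = 258064 ≡ 834 (mod 887)
12^128 ≡ 834^2 = 695556 ≡ 148 (mod 887)
12^256 ≡ 148^2 = 21904 ≡ 616 (mod 887)
443 = 256 + 128 + 32 + 16 + 8 + 2 + 1 in binary powers of 2.
So 12^443 ≡ 616 · 148 · 508 · 602 · 463 · 144 · 12 ≡ 1 (mod 887).
Since 12^d ≡ 1 (mod 887), base 12 does not prove 887 composite.

1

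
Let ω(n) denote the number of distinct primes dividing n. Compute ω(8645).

4

8645 = 5 · 1729
1729 = 7 · 247
247 = 13 · 19
8645 = 5 · 7 · 13 · 19, which has 4 distinct prime factors.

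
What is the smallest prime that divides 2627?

2627 is odd.
Digit sum 17, not divisible by 3.
Ends in 7: not divisible by 5.
7: 2627 = 7·375 + 2
11: 2627 = 11·238 + 9
13: 2627 = 13·202 + 1
17: 2627 = 17·154 + 9
19: 2627 = 19·138 + 5
23: 2627 = 23·114 + 5
29: 2627 = 29·90 + 17
31: 2627 = 31·84 + 23
37: 2627 = 37·71

37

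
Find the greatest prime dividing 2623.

61

2623 = 43 · 61
61 is prime.
So 2623 = 43 · 61; the largest prime factor is 61.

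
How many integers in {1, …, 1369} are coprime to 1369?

1332

Factor: 1369 = 37^2.
φ(1369) = 37^1·(37−1) = 1332.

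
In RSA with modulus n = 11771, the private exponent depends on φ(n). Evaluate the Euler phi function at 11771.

Factor: 11771 = 79 · 149.
φ(11771) = (79−1) · (149−1) = 78 · 148 = 11544.

11544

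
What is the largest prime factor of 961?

961 = 31 · 31
31 = 31 · 1
So 961 = 31^2; the largest prime factor is 31.

31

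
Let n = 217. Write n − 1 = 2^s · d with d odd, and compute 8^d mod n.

217 − 1 = 216 = 2^3 · 27, so d = 27.
8^1 ≡ 8 (mod 217)
8^2 ≡ 8^2 = 64 ≡ 64 (mod 217)
8^4 ≡ 64^2 = 4096 ≡ 190 (mod 217)
8^8 ≡ 190^2 = 36100 ≡ 78 (mod 217)
8^16 ≡ 78^2 = 6084 ≡ 8 (mod 217)
27 = 16 + 8 + 2 + 1 in binary powers of 2.
So 8^27 ≡ 8 · 78 · 64 · 8 ≡ 64 (mod 217).
Squaring chain: 64 → 190 → 78; never reaches −1, so base 8 is a Miller–Rabin witness that 217 is composite.

64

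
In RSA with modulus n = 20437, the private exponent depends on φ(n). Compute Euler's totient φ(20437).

Factor: 20437 = 107 · 191.
φ(20437) = (107−1) · (191−1) = 106 · 190 = 20140.

20140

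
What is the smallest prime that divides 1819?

17

1819 is odd.
Digit sum 19, not divisible by 3.
Ends in 9: not divisible by 5.
7: 1819 = 7·259 + 6
11: 1819 = 11·165 + 4
13: 1819 = 13·139 + 12
17: 1819 = 17·107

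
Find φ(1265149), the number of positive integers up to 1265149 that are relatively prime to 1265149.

Factor: 1265149 = 71 · 103 · 173.
φ(1265149) = (71−1) · (103−1) · (173−1) = 70 · 102 · 172 = 1228080.

1228080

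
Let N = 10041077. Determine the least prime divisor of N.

73

10041077 is odd.
Digit sum 20, not divisible by 3.
Ends in 7: not divisible by 5.
7: 10041077 = 7·1434439 + 4
11: 10041077 = 11·912825 + 2
13: 10041077 = 13·772390 + 7
17: 10041077 = 17·590651 + 10
19: 10041077 = 19·528477 + 14
23: 10041077 = 23·436568 + 13
29: 10041077 = 29·346244 + 1
31: 10041077 = 31·323905 + 22
37: 10041077 = 37·271380 + 17
41: 10041077 = 41·244904 + 13
43: 10041077 = 43·233513 + 18
47: 10041077 = 47·213639 + 44
53: 10041077 = 53·189454 + 15
59: 10041077 = 59·170187 + 44
61: 10041077 = 61·164607 + 50
67: 10041077 = 67·149866 + 55
71: 10041077 = 71·141423 + 44
73: 10041077 = 73·137549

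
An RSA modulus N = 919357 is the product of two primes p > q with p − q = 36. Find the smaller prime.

Since p = q + 36, we have 919357 = q(q + 36), so q² + 36q − 919357 = 0.
Discriminant: 36² + 4·919357 = 1296 + 3677428 = 3678724; √3678724 = 1918.
q = (−36 + 1918)/2 = 941, and p = q + 36 = 977.
Check: 941 · 977 = 919357.

941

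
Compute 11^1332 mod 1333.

11^1 ≡ 11 (mod 1333)
11^2 ≡ 11^2 = 121 ≡ 121 (mod 1333)
11^4 ≡ 121^2 = 14641 ≡ 1311 (mod 1333)
11^8 ≡ 1311^2 = 1718721 ≡ 484 (mod 1333)
11^16 ≡ 484^2 = 234256 ≡ 981 (mod 1333)
11^32 ≡ 981^2 = 962361 ≡ 1268 (mod 1333)
11^64 ≡ 1268^2 = 1607824 ≡ 226 (mod 1333)
11^128 ≡ 226^2 = 51076 ≡ 422 (mod 1333)
11^256 ≡ 422^2 = 178084 ≡ 795 (mod 1333)
11^512 ≡ 795^2 = 632025 ≡ 183 (mod 1333)
11^1024 ≡ 183^2 = 33489 ≡ 164 (mod 1333)
1332 = 1024 + 256 + 32 + 16 + 4 in binary powers of 2.
So 11^1332 ≡ 164 · 795 · 1268 · 981 · 1311 ≡ 78 (mod 1333).
Since 78 ≠ 1, base 11 is a Fermat witness: 1333 is composite.

78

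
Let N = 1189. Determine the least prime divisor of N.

1189 is odd.
Digit sum 19, not divisible by 3.
Ends in 9: not divisible by 5.
7: 1189 = 7·169 + 6
11: 1189 = 11·108 + 1
13: 1189 = 13·91 + 6
17: 1189 = 17·69 + 16
19: 1189 = 19·62 + 11
23: 1189 = 23·51 + 16
29: 1189 = 29·41

29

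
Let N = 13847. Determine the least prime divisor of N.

13847 is odd.
Digit sum 23, not divisible by 3.
Ends in 7: not divisible by 5.
7: 13847 = 7·1978 + 1
11: 13847 = 11·1258 + 9
13: 13847 = 13·1065 + 2
17: 13847 = 17·814 + 9
19: 13847 = 19·728 + 15
23: 13847 = 23·602 + 1
29: 13847 = 29·477 + 14
31: 13847 = 31·446 + 21
37: 13847 = 37·374 + 9
41: 13847 = 41·337 + 30
43: 13847 = 43·322 + 1
47: 13847 = 47·294 + 29
53: 13847 = 53·261 + 14
59: 13847 = 59·234 + 41
61: 13847 = 61·227

61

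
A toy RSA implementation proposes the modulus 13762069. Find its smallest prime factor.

97

13762069 is odd.
Digit sum 34, not divisible by 3.
Ends in 9: not divisible by 5.
7: 13762069 = 7·1966009 + 6
11: 13762069 = 11·1251097 + 2
13: 13762069 = 13·1058620 + 9
17: 13762069 = 17·809533 + 8
19: 13762069 = 19·724319 + 8
23: 13762069 = 23·598350 + 19
29: 13762069 = 29·474554 + 3
31: 13762069 = 31·443937 + 22
37: 13762069 = 37·371947 + 30
41: 13762069 = 41·335660 + 9
43: 13762069 = 43·320048 + 5
47: 13762069 = 47·292809 + 46
53: 13762069 = 53·259661 + 36
59: 13762069 = 59·233255 + 24
61: 13762069 = 61·225607 + 42
67: 13762069 = 67·205404 + 1
71: 13762069 = 71·193831 + 68
73: 13762069 = 73·188521 + 36
79: 13762069 = 79·174203 + 32
83: 13762069 = 83·165808 + 5
89: 13762069 = 89·154629 + 88
97: 13762069 = 97·141877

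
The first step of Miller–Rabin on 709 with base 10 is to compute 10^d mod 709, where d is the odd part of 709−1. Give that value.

709 − 1 = 708 = 2^2 · 177, so d = 177.
10^1 ≡ 10 (mod 709)
10^2 ≡ 10^2 = 100 ≡ 100 (mod 709)
10^4 ≡ 100^2 = 10000 ≡ 74 (mod 709)
10^8 ≡ 74^2 = 5476 ≡ 513 (mod 709)
10^16 ≡ 513^2 = 263169 ≡ 130 (mod 709)
10^32 ≡ 130^2 = 16900 ≡ 593 (mod 709)
10^64 ≡ 593^2 = 351649 ≡ 694 (mod 709)
10^128 ≡ 694^2 = 481636 ≡ 225 (mod 709)
177 = 128 + 32 + 16 + 1 in binary powers of 2.
So 10^177 ≡ 225 · 593 · 130 · 10 ≡ 613 (mod 709).
Squaring chain: 613 → 708; reaches −1, so base 10 does not prove 709 composite.

613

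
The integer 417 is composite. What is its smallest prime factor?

3

417 is odd.
Digit sum 12, divisible by 3.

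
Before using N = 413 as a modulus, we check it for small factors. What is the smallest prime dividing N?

413 is odd.
Digit sum 8, not divisible by 3.
Ends in 3: not divisible by 5.
7: 413 = 7·59

7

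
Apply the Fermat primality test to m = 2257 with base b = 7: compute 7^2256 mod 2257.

1728

7^1 ≡ 7 (mod 2257)
7^2 ≡ 7^2 = 49 ≡ 49 (mod 2257)
7^4 ≡ 49^2 = 2401 ≡ 144 (mod 2257)
7^8 ≡ 144^2 = 20736 ≡ 423 (mod 2257)
7^16 ≡ 423^2 = 178929 ≡ 626 (mod 2257)
7^32 ≡ 626^2 = 391876 ≡ 1415 (mod 2257)
7^64 ≡ 1415^2 = 2002225 ≡ 266 (mod 2257)
7^128 ≡ 266^2 = 70756 ≡ 789 (mod 2257)
7^256 ≡ 789^2 = 622521 ≡ 1846 (mod 2257)
7^512 ≡ 1846^2 = 3407716 ≡ 1903 (mod 2257)
7^1024 ≡ 1903^2 = 3621409 ≡ 1181 (mod 2257)
7^2048 ≡ 1181^2 = 1394761 ≡ 2192 (mod 2257)
2256 = 2048 + 128 + 64 + 16 in binary powers of 2.
So 7^2256 ≡ 2192 · 789 · 266 · 626 ≡ 1728 (mod 2257).
Since 1728 ≠ 1, base 7 is a Fermat witness: 2257 is composite.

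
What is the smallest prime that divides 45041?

45041 is odd.
Digit sum 14, not divisible by 3.
Ends in 1: not divisible by 5.
7: 45041 = 7·6434 + 3
11: 45041 = 11·4094 + 7
13: 45041 = 13·3464 + 9
17: 45041 = 17·2649 + 8
19: 45041 = 19·2370 + 11
23: 45041 = 23·1958 + 7
29: 45041 = 29·1553 + 4
31: 45041 = 31·1452 + 29
37: 45041 = 37·1217 + 12
41: 45041 = 41·1098 + 23
43: 45041 = 43·1047 + 20
47: 45041 = 47·958 + 15
53: 45041 = 53·849 + 44
59: 45041 = 59·763 + 24
61: 45041 = 61·738 + 23
67: 45041 = 67·672 + 17
71: 45041 = 71·634 + 27
73: 45041 = 73·617

73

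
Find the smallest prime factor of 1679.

1679 is odd.
Digit sum 23, not divisible by 3.
Ends in 9: not divisible by 5.
7: 1679 = 7·239 + 6
11: 1679 = 11·152 + 7
13: 1679 = 13·129 + 2
17: 1679 = 17·98 + 13
19: 1679 = 19·88 + 7
23: 1679 = 23·73

23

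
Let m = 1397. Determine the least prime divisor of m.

1397 is odd.
Digit sum 20, not divisible by 3.
Ends in 7: not divisible by 5.
7: 1397 = 7·199 + 4
11: 1397 = 11·127

11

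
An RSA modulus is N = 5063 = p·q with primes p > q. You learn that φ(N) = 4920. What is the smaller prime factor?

61

φ(n) = (p−1)(q−1) = n − (p+q) + 1, so p + q = 5063 − 4920 + 1 = 144.
p and q are the roots of t² − 144t + 5063 = 0.
Discriminant: 144² − 4·5063 = 20736 − 20252 = 484; √484 = 22.
q = (144 − 22)/2 = 61, p = (144 + 22)/2 = 83.
Check: 61 · 83 = 5063.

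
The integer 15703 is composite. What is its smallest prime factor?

41

15703 is odd.
Digit sum 16, not divisible by 3.
Ends in 3: not divisible by 5.
7: 15703 = 7·2243 + 2
11: 15703 = 11·1427 + 6
13: 15703 = 13·1207 + 12
17: 15703 = 17·923 + 12
19: 15703 = 19·826 + 9
23: 15703 = 23·682 + 17
29: 15703 = 29·541 + 14
31: 15703 = 31·506 + 17
37: 15703 = 37·424 + 15
41: 15703 = 41·383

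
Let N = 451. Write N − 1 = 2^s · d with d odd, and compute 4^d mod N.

451 − 1 = 450 = 2^1 · 225, so d = 225.
4^1 ≡ 4 (mod 451)
4^2 ≡ 4^2 = 16 ≡ 16 (mod 451)
4^4 ≡ 16^2 = 256 ≡ 256 (mod 451)
4^8 ≡ 256^2 = 65536 ≡ 141 (mod 451)
4^16 ≡ 141^2 = 19881 ≡ 37 (mod 451)
4^32 ≡ 37^2 = 1369 ≡ 16 (mod 451)
4^64 ≡ 16^2 = 256 ≡ 256 (mod 451)
4^128 ≡ 256^2 = 65536 ≡ 141 (mod 451)
225 = 128 + 64 + 32 + 1 in binary powers of 2.
So 4^225 ≡ 141 · 256 · 16 · 4 ≡ 122 (mod 451).
Squaring chain: 122; never reaches −1, so base 4 is a Miller–Rabin witness that 451 is composite.

122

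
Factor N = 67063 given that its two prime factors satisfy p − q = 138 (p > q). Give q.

199

Since p = q + 138, we have 67063 = q(q + 138), so q² + 138q − 67063 = 0.
Discriminant: 138² + 4·67063 = 19044 + 268252 = 287296; √287296 = 536.
q = (−138 + 536)/2 = 199, and p = q + 138 = 337.
Check: 199 · 337 = 67063.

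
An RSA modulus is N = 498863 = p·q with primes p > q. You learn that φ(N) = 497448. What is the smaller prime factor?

φ(n) = (p−1)(q−1) = n − (p+q) + 1, so p + q = 498863 − 497448 + 1 = 1416.
p and q are the roots of t² − 1416t + 498863 = 0.
Discriminant: 1416² − 4·498863 = 2005056 − 1995452 = 9604; √9604 = 98.
q = (1416 − 98)/2 = 659, p = (1416 + 98)/2 = 757.
Check: 659 · 757 = 498863.

659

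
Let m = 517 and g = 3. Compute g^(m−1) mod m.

3^1 ≡ 3 (mod 517)
3^2 ≡ 3^2 = 9 ≡ 9 (mod 517)
3^4 ≡ 9^2 = 81 ≡ 81 (mod 517)
3^8 ≡ 81^2 = 6561 ≡ 357 (mod 517)
3^16 ≡ 357^2 = 127449 ≡ 267 (mod 517)
3^32 ≡ 267^2 = 71289 ≡ 460 (mod 517)
3^64 ≡ 460^2 = 211600 ≡ 147 (mod 517)
3^128 ≡ 147^2 = 21609 ≡ 412 (mod 517)
3^256 ≡ 412^2 = 169744 ≡ 168 (mod 517)
3^512 ≡ 168^2 = 28224 ≡ 306 (mod 517)
516 = 512 + 4 in binary powers of 2.
So 3^516 ≡ 306 · 81 ≡ 487 (mod 517).
Since 487 ≠ 1, base 3 is a Fermat witness: 517 is composite.

487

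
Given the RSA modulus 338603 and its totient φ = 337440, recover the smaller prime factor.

φ(n) = (p−1)(q−1) = n − (p+q) + 1, so p + q = 338603 − 337440 + 1 = 1164.
p and q are the roots of t² − 1164t + 338603 = 0.
Discriminant: 1164² − 4·338603 = 1354896 − 1354412 = 484; √484 = 22.
q = (1164 − 22)/2 = 571, p = (1164 + 22)/2 = 593.
Check: 571 · 593 = 338603.

571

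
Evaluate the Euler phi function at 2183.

2088

Factor: 2183 = 37 · 59.
φ(2183) = (37−1) · (59−1) = 36 · 58 = 2088.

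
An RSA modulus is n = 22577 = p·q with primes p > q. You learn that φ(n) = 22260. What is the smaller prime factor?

107

φ(n) = (p−1)(q−1) = n − (p+q) + 1, so p + q = 22577 − 22260 + 1 = 318.
p and q are the roots of t² − 318t + 22577 = 0.
Discriminant: 318² − 4·22577 = 101124 − 90308 = 10816; √10816 = 104.
q = (318 − 104)/2 = 107, p = (318 + 104)/2 = 211.
Check: 107 · 211 = 22577.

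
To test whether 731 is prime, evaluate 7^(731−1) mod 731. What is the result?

7^1 ≡ 7 (mod 731)
7^2 ≡ 7^2 = 49 ≡ 49 (mod 731)
7^4 ≡ 49^2 = 2401 ≡ 208 (mod 731)
7^8 ≡ 208^2 = 43264 ≡ 135 (mod 731)
7^16 ≡ 135^2 = 18225 ≡ 681 (mod 731)
7^32 ≡ 681^2 = 463761 ≡ 307 (mod 731)
7^64 ≡ 307^2 = 94249 ≡ 681 (mod 731)
7^128 ≡ 681^2 = 463761 ≡ 307 (mod 731)
7^256 ≡ 307^2 = 94249 ≡ 681 (mod 731)
7^512 ≡ 681^2 = 463761 ≡ 307 (mod 731)
730 = 512 + 128 + 64 + 16 + 8 + 2 in binary powers of 2.
So 7^730 ≡ 307 · 307 · 681 · 681 · 135 · 49 ≡ 36 (mod 731).
Since 36 ≠ 1, base 7 is a Fermat witness: 731 is composite.

36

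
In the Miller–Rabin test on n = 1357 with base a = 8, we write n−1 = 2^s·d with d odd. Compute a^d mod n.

1357 − 1 = 1356 = 2^2 · 339, so d = 339.
8^1 ≡ 8 (mod 1357)
8^2 ≡ 8^2 = 64 ≡ 64 (mod 1357)
8^4 ≡ 64^2 = 4096 ≡ 25 (mod 1357)
8^8 ≡ 25^2 = 625 ≡ 625 (mod 1357)
8^16 ≡ 625^2 = 390625 ≡ 1166 (mod 1357)
8^32 ≡ 1166^2 = 1359556 ≡ 1199 (mod 1357)
8^64 ≡ 1199^2 = 1437601 ≡ 538 (mod 1357)
8^128 ≡ 538^2 = 289444 ≡ 403 (mod 1357)
8^256 ≡ 403^2 = 162409 ≡ 926 (mod 1357)
339 = 256 + 64 + 16 + 2 + 1 in binary powers of 2.
So 8^339 ≡ 926 · 538 · 1166 · 64 · 8 ≡ 55 (mod 1357).
Squaring chain: 55 → 311; never reaches −1, so base 8 is a Miller–Rabin witness that 1357 is composite.

55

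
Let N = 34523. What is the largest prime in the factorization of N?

34523 = 19 · 1817
1817 = 23 · 79
79 is prime.
So 34523 = 19 · 23 · 79; the largest prime factor is 79.

79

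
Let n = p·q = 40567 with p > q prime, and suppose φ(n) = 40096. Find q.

113

φ(n) = (p−1)(q−1) = n − (p+q) + 1, so p + q = 40567 − 40096 + 1 = 472.
p and q are the roots of t² − 472t + 40567 = 0.
Discriminant: 472² − 4·40567 = 222784 − 162268 = 60516; √60516 = 246.
q = (472 − 246)/2 = 113, p = (472 + 246)/2 = 359.
Check: 113 · 359 = 40567.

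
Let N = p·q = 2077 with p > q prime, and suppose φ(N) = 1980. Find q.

31

φ(n) = (p−1)(q−1) = n − (p+q) + 1, so p + q = 2077 − 1980 + 1 = 98.
p and q are the roots of t² − 98t + 2077 = 0.
Discriminant: 98² − 4·2077 = 9604 − 8308 = 1296; √1296 = 36.
q = (98 − 36)/2 = 31, p = (98 + 36)/2 = 67.
Check: 31 · 67 = 2077.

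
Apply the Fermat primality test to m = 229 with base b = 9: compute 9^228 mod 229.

1

9^1 ≡ 9 (mod 229)
9^2 ≡ 9^2 = 81 ≡ 81 (mod 229)
9^4 ≡ 81^2 = 6561 ≡ 149 (mod 229)
9^8 ≡ 149^2 = 22201 ≡ 217 (mod 229)
9^16 ≡ 217^2 = 47089 ≡ 144 (mod 229)
9^32 ≡ 144^2 = 20736 ≡ 126 (mod 229)
9^64 ≡ 126^2 = 15876 ≡ 75 (mod 229)
9^128 ≡ 75^2 = 5625 ≡ 129 (mod 229)
228 = 128 + 64 + 32 + 4 in binary powers of 2.
So 9^228 ≡ 129 · 75 · 126 · 149 ≡ 1 (mod 229).
Since the result is 1, base 9 gives no evidence that 229 is composite.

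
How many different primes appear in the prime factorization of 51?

51 = 3 · 17
51 = 3 · 17, which has 2 distinct prime factors.

2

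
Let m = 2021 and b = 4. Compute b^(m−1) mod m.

385

4^1 ≡ 4 (mod 2021)
4^2 ≡ 4^2 = 16 ≡ 16 (mod 2021)
4^4 ≡ 16^2 = 256 ≡ 256 (mod 2021)
4^8 ≡ 256^2 = 65536 ≡ 864 (mod 2021)
4^16 ≡ 864^2 = 746496 ≡ 747 (mod 2021)
4^32 ≡ 747^2 = 558009 ≡ 213 (mod 2021)
4^64 ≡ 213^2 = 45369 ≡ 907 (mod 2021)
4^128 ≡ 907^2 = 822649 ≡ 102 (mod 2021)
4^256 ≡ 102^2 = 10404 ≡ 299 (mod 2021)
4^512 ≡ 299^2 = 89401 ≡ 477 (mod 2021)
4^1024 ≡ 477^2 = 227529 ≡ 1177 (mod 2021)
2020 = 1024 + 512 + 256 + 128 + 64 + 32 + 4 in binary powers of 2.
So 4^2020 ≡ 1177 · 477 · 299 · 102 · 907 · 213 · 256 ≡ 385 (mod 2021).
Since 385 ≠ 1, base 4 is a Fermat witness: 2021 is composite.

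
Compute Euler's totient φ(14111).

13872

Factor: 14111 = 103 · 137.
φ(14111) = (103−1) · (137−1) = 102 · 136 = 13872.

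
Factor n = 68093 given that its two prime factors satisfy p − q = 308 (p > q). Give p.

457

Since p = q + 308, we have 68093 = q(q + 308), so q² + 308q − 68093 = 0.
Discriminant: 308² + 4·68093 = 94864 + 272372 = 367236; √367236 = 606.
q = (−308 + 606)/2 = 149, and p = q + 308 = 457.
Check: 149 · 457 = 68093.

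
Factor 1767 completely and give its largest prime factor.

31

1767 = 3 · 589
589 = 19 · 31
31 is prime.
So 1767 = 3 · 19 · 31; the largest prime factor is 31.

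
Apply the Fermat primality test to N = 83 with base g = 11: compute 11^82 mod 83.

11^1 ≡ 11 (mod 83)
11^2 ≡ 11^2 = 121 ≡ 38 (mod 83)
11^4 ≡ 38^2 = 1444 ≡ 33 (mod 83)
11^8 ≡ 33^2 = 1089 ≡ 10 (mod 83)
11^16 ≡ 10^2 = 100 ≡ 17 (mod 83)
11^32 ≡ 17^2 = 289 ≡ 40 (mod 83)
11^64 ≡ 40^2 = 1600 ≡ 23 (mod 83)
82 = 64 + 16 + 2 in binary powers of 2.
So 11^82 ≡ 23 · 17 · 38 ≡ 1 (mod 83).
Since the result is 1, base 11 gives no evidence that 83 is composite.

1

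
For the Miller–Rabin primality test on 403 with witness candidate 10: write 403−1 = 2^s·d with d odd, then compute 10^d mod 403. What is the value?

403 − 1 = 402 = 2^1 · 201, so d = 201.
10^1 ≡ 10 (mod 403)
10^2 ≡ 10^2 = 100 ≡ 100 (mod 403)
10^4 ≡ 100^2 = 10000 ≡ 328 (mod 403)
10^8 ≡ 328^2 = 107584 ≡ 386 (mod 403)
10^16 ≡ 386^2 = 148996 ≡ 289 (mod 403)
10^32 ≡ 289^2 = 83521 ≡ 100 (mod 403)
10^64 ≡ 100^2 = 10000 ≡ 328 (mod 403)
10^128 ≡ 328^2 = 107584 ≡ 386 (mod 403)
201 = 128 + 64 + 8 + 1 in binary powers of 2.
So 10^201 ≡ 386 · 328 · 386 · 10 ≡ 64 (mod 403).
Squaring chain: 64; never reaches −1, so base 10 is a Miller–Rabin witness that 403 is composite.

64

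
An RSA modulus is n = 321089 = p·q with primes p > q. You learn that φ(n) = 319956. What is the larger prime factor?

587

φ(n) = (p−1)(q−1) = n − (p+q) + 1, so p + q = 321089 − 319956 + 1 = 1134.
p and q are the roots of t² − 1134t + 321089 = 0.
Discriminant: 1134² − 4·321089 = 1285956 − 1284356 = 1600; √1600 = 40.
q = (1134 − 40)/2 = 547, p = (1134 + 40)/2 = 587.
Check: 547 · 587 = 321089.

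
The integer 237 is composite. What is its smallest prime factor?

237 is odd.
Digit sum 12, divisible by 3.

3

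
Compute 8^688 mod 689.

248

8^1 ≡ 8 (mod 689)
8^2 ≡ 8^2 = 64 ≡ 64 (mod 689)
8^4 ≡ 64^2 = 4096 ≡ 651 (mod 689)
8^8 ≡ 651^2 = 423801 ≡ 66 (mod 689)
8^16 ≡ 66^2 = 4356 ≡ 222 (mod 689)
8^32 ≡ 222^2 = 49284 ≡ 365 (mod 689)
8^64 ≡ 365^2 = 133225 ≡ 248 (mod 689)
8^128 ≡ 248^2 = 61504 ≡ 183 (mod 689)
8^256 ≡ 183^2 = 33489 ≡ 417 (mod 689)
8^512 ≡ 417^2 = 173889 ≡ 261 (mod 689)
688 = 512 + 128 + 32 + 16 in binary powers of 2.
So 8^688 ≡ 261 · 183 · 365 · 222 ≡ 248 (mod 689).
Since 248 ≠ 1, base 8 is a Fermat witness: 689 is composite.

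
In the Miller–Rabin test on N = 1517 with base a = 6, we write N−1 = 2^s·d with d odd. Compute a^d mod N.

1141

1517 − 1 = 1516 = 2^2 · 379, so d = 379.
6^1 ≡ 6 (mod 1517)
6^2 ≡ 6^2 = 36 ≡ 36 (mod 1517)
6^4 ≡ 36^2 = 1296 ≡ 1296 (mod 1517)
6^8 ≡ 1296^2 = 1679616 ≡ 297 (mod 1517)
6^16 ≡ 297^2 = 88209 ≡ 223 (mod 1517)
6^32 ≡ 223^2 = 49729 ≡ 1185 (mod 1517)
6^64 ≡ 1185^2 = 1404225 ≡ 1000 (mod 1517)
6^128 ≡ 1000^2 = 1000000 ≡ 297 (mod 1517)
6^256 ≡ 297^2 = 88209 ≡ 223 (mod 1517)
379 = 256 + 64 + 32 + 16 + 8 + 2 + 1 in binary powers of 2.
So 6^379 ≡ 223 · 1000 · 1185 · 223 · 297 · 36 · 6 ≡ 1141 (mod 1517).
Squaring chain: 1141 → 295; never reaches −1, so base 6 is a Miller–Rabin witness that 1517 is composite.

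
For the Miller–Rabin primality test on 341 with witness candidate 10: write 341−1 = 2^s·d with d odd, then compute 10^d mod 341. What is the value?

98

341 − 1 = 340 = 2^2 · 85, so d = 85.
10^1 ≡ 10 (mod 341)
10^2 ≡ 10^2 = 100 ≡ 100 (mod 341)
10^4 ≡ 100^2 = 10000 ≡ 111 (mod 341)
10^8 ≡ 111^2 = 12321 ≡ 45 (mod 341)
10^16 ≡ 45^2 = 2025 ≡ 320 (mod 341)
10^32 ≡ 320^2 = 102400 ≡ 100 (mod 341)
10^64 ≡ 100^2 = 10000 ≡ 111 (mod 341)
85 = 64 + 16 + 4 + 1 in binary powers of 2.
So 10^85 ≡ 111 · 320 · 111 · 10 ≡ 98 (mod 341).
Squaring chain: 98 → 56; never reaches −1, so base 10 is a Miller–Rabin witness that 341 is composite.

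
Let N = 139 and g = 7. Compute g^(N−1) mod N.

7^1 ≡ 7 (mod 139)
7^2 ≡ 7^2 = 49 ≡ 49 (mod 139)
7^4 ≡ 49^2 = 2401 ≡ 38 (mod 139)
7^8 ≡ 38^2 = 1444 ≡ 54 (mod 139)
7^16 ≡ 54^2 = 2916 ≡ 136 (mod 139)
7^32 ≡ 136^2 = 18496 ≡ 9 (mod 139)
7^64 ≡ 9^2 = 81 ≡ 81 (mod 139)
7^128 ≡ 81^2 = 6561 ≡ 28 (mod 139)
138 = 128 + 8 + 2 in binary powers of 2.
So 7^138 ≡ 28 · 54 · 49 ≡ 1 (mod 139).
Since the result is 1, base 7 gives no evidence that 139 is composite.

1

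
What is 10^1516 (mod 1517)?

10

10^1 ≡ 10 (mod 1517)
10^2 ≡ 10^2 = 100 ≡ 100 (mod 1517)
10^4 ≡ 100^2 = 10000 ≡ 898 (mod 1517)
10^8 ≡ 898^2 = 806404 ≡ 877 (mod 1517)
10^16 ≡ 877^2 = 769129 ≡ 10 (mod 1517)
10^32 ≡ 10^2 = 100 ≡ 100 (mod 1517)
10^64 ≡ 100^2 = 10000 ≡ 898 (mod 1517)
10^128 ≡ 898^2 = 806404 ≡ 877 (mod 1517)
10^256 ≡ 877^2 = 769129 ≡ 10 (mod 1517)
10^512 ≡ 10^2 = 100 ≡ 100 (mod 1517)
10^1024 ≡ 100^2 = 10000 ≡ 898 (mod 1517)
1516 = 1024 + 256 + 128 + 64 + 32 + 8 + 4 in binary powers of 2.
So 10^1516 ≡ 898 · 10 · 877 · 898 · 100 · 877 · 898 ≡ 10 (mod 1517).
Since 10 ≠ 1, base 10 is a Fermat witness: 1517 is composite.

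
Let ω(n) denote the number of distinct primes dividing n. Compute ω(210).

4

210 = 2 · 105
105 = 3 · 35
35 = 5 · 7
210 = 2 · 3 · 5 · 7, which has 4 distinct prime factors.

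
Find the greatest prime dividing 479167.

479167 = 13 · 36859
36859 = 29 · 1271
1271 = 31 · 41
41 is prime.
So 479167 = 13 · 29 · 31 · 41; the largest prime factor is 41.

41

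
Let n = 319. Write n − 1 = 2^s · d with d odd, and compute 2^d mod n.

319 − 1 = 318 = 2^1 · 159, so d = 159.
2^1 ≡ 2 (mod 319)
2^2 ≡ 2^2 = 4 ≡ 4 (mod 319)
2^4 ≡ 4^2 = 16 ≡ 16 (mod 319)
2^8 ≡ 16^2 = 256 ≡ 256 (mod 319)
2^16 ≡ 256^2 = 65536 ≡ 141 (mod 319)
2^32 ≡ 141^2 = 19881 ≡ 103 (mod 319)
2^64 ≡ 103^2 = 10609 ≡ 82 (mod 319)
2^128 ≡ 82^2 = 6724 ≡ 25 (mod 319)
159 = 128 + 16 + 8 + 4 + 2 + 1 in binary powers of 2.
So 2^159 ≡ 25 · 141 · 256 · 16 · 4 · 2 ≡ 171 (mod 319).
Squaring chain: 171; never reaches −1, so base 2 is a Miller–Rabin witness that 319 is composite.

171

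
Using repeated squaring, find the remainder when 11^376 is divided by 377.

81

11^1 ≡ 11 (mod 377)
11^2 ≡ 11^2 = 121 ≡ 121 (mod 377)
11^4 ≡ 121^2 = 14641 ≡ 315 (mod 377)
11^8 ≡ 315^2 = 99225 ≡ 74 (mod 377)
11^16 ≡ 74^2 = 5476 ≡ 198 (mod 377)
11^32 ≡ 198^2 = 39204 ≡ 373 (mod 377)
11^64 ≡ 373^2 = 139129 ≡ 16 (mod 377)
11^128 ≡ 16^2 = 256 ≡ 256 (mod 377)
11^256 ≡ 256^2 = 65536 ≡ 315 (mod 377)
376 = 256 + 64 + 32 + 16 + 8 in binary powers of 2.
So 11^376 ≡ 315 · 16 · 373 · 198 · 74 ≡ 81 (mod 377).
Since 81 ≠ 1, base 11 is a Fermat witness: 377 is composite.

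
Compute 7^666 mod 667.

326

7^1 ≡ 7 (mod 667)
7^2 ≡ 7^2 = 49 ≡ 49 (mod 667)
7^4 ≡ 49^2 = 2401 ≡ 400 (mod 667)
7^8 ≡ 400^2 = 160000 ≡ 587 (mod 667)
7^16 ≡ 587^2 = 344569 ≡ 397 (mod 667)
7^32 ≡ 397^2 = 157609 ≡ 197 (mod 667)
7^64 ≡ 197^2 = 38809 ≡ 123 (mod 667)
7^128 ≡ 123^2 = 15129 ≡ 455 (mod 667)
7^256 ≡ 455^2 = 207025 ≡ 255 (mod 667)
7^512 ≡ 255^2 = 65025 ≡ 326 (mod 667)
666 = 512 + 128 + 16 + 8 + 2 in binary powers of 2.
So 7^666 ≡ 326 · 455 · 397 · 587 · 49 ≡ 326 (mod 667).
Since 326 ≠ 1, base 7 is a Fermat witness: 667 is composite.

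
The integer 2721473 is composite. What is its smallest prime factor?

67

2721473 is odd.
Digit sum 26, not divisible by 3.
Ends in 3: not divisible by 5.
7: 2721473 = 7·388781 + 6
11: 2721473 = 11·247406 + 7
13: 2721473 = 13·209344 + 1
17: 2721473 = 17·160086 + 11
19: 2721473 = 19·143235 + 8
23: 2721473 = 23·118324 + 21
29: 2721473 = 29·93843 + 26
31: 2721473 = 31·87789 + 14
37: 2721473 = 37·73553 + 12
41: 2721473 = 41·66377 + 16
43: 2721473 = 43·63290 + 3
47: 2721473 = 47·57903 + 32
53: 2721473 = 53·51348 + 29
59: 2721473 = 59·46126 + 39
61: 2721473 = 61·44614 + 19
67: 2721473 = 67·40619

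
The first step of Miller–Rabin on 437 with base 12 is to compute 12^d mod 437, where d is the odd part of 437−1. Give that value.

437 − 1 = 436 = 2^2 · 109, so d = 109.
12^1 ≡ 12 (mod 437)
12^2 ≡ 12^2 = 144 ≡ 144 (mod 437)
12^4 ≡ 144^2 = 20736 ≡ 197 (mod 437)
12^8 ≡ 197^2 = 38809 ≡ 353 (mod 437)
12^16 ≡ 353^2 = 124609 ≡ 64 (mod 437)
12^32 ≡ 64^2 = 4096 ≡ 163 (mod 437)
12^64 ≡ 163^2 = 26569 ≡ 349 (mod 437)
109 = 64 + 32 + 8 + 4 + 1 in binary powers of 2.
So 12^109 ≡ 349 · 163 · 353 · 197 · 12 ≡ 278 (mod 437).
Squaring chain: 278 → 372; never reaches −1, so base 12 is a Miller–Rabin witness that 437 is composite.

278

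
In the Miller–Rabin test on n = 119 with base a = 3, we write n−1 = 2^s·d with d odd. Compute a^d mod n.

119 − 1 = 118 = 2^1 · 59, so d = 59.
3^1 ≡ 3 (mod 119)
3^2 ≡ 3^2 = 9 ≡ 9 (mod 119)
3^4 ≡ 9^2 = 81 ≡ 81 (mod 119)
3^8 ≡ 81^2 = 6561 ≡ 16 (mod 119)
3^16 ≡ 16^2 = 256 ≡ 18 (mod 119)
3^32 ≡ 18^2 = 324 ≡ 86 (mod 119)
59 = 32 + 16 + 8 + 2 + 1 in binary powers of 2.
So 3^59 ≡ 86 · 18 · 16 · 9 · 3 ≡ 75 (mod 119).
Squaring chain: 75; never reaches −1, so base 3 is a Miller–Rabin witness that 119 is composite.

75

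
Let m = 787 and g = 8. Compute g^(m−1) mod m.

8^1 ≡ 8 (mod 787)
8^2 ≡ 8^2 = 64 ≡ 64 (mod 787)
8^4 ≡ 64^2 = 4096 ≡ 161 (mod 787)
8^8 ≡ 161^2 = 25921 ≡ 737 (mod 787)
8^16 ≡ 737^2 = 543169 ≡ 139 (mod 787)
8^32 ≡ 139^2 = 19321 ≡ 433 (mod 787)
8^64 ≡ 433^2 = 187489 ≡ 183 (mod 787)
8^128 ≡ 183^2 = 33489 ≡ 435 (mod 787)
8^256 ≡ 435^2 = 189225 ≡ 345 (mod 787)
8^512 ≡ 345^2 = 119025 ≡ 188 (mod 787)
786 = 512 + 256 + 16 + 2 in binary powers of 2.
So 8^786 ≡ 188 · 345 · 139 · 64 ≡ 1 (mod 787).
Since the result is 1, base 8 gives no evidence that 787 is composite.

1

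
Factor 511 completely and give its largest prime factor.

73

511 = 7 · 73
73 is prime.
So 511 = 7 · 73; the largest prime factor is 73.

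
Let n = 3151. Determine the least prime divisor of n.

23

3151 is odd.
Digit sum 10, not divisible by 3.
Ends in 1: not divisible by 5.
7: 3151 = 7·450 + 1
11: 3151 = 11·286 + 5
13: 3151 = 13·242 + 5
17: 3151 = 17·185 + 6
19: 3151 = 19·165 + 16
23: 3151 = 23·137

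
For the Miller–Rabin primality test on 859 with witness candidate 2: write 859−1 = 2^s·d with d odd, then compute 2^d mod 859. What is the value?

859 − 1 = 858 = 2^1 · 429, so d = 429.
2^1 ≡ 2 (mod 859)
2^2 ≡ 2^2 = 4 ≡ 4 (mod 859)
2^4 ≡ 4^2 = 16 ≡ 16 (mod 859)
2^8 ≡ 16^2 = 256 ≡ 256 (mod 859)
2^16 ≡ 256^2 = 65536 ≡ 252 (mod 859)
2^32 ≡ 252^2 = 63504 ≡ 797 (mod 859)
2^64 ≡ 797^2 = 635209 ≡ 408 (mod 859)
2^128 ≡ 408^2 = 166464 ≡ 677 (mod 859)
2^256 ≡ 677^2 = 458329 ≡ 482 (mod 859)
429 = 256 + 128 + 32 + 8 + 4 + 1 in binary powers of 2.
So 2^429 ≡ 482 · 677 · 797 · 256 · 16 · 2 ≡ 858 (mod 859).
Since 2^d ≡ 858 (mod 859), base 2 does not prove 859 composite.

858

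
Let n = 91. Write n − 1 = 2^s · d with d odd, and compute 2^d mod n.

91 − 1 = 90 = 2^1 · 45, so d = 45.
2^1 ≡ 2 (mod 91)
2^2 ≡ 2^2 = 4 ≡ 4 (mod 91)
2^4 ≡ 4^2 = 16 ≡ 16 (mod 91)
2^8 ≡ 16^2 = 256 ≡ 74 (mod 91)
2^16 ≡ 74^2 = 5476 ≡ 16 (mod 91)
2^32 ≡ 16^2 = 256 ≡ 74 (mod 91)
45 = 32 + 8 + 4 + 1 in binary powers of 2.
So 2^45 ≡ 74 · 74 · 16 · 2 ≡ 57 (mod 91).
Squaring chain: 57; never reaches −1, so base 2 is a Miller–Rabin witness that 91 is composite.

57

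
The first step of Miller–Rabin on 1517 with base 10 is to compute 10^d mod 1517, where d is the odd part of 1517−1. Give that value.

898

1517 − 1 = 1516 = 2^2 · 379, so d = 379.
10^1 ≡ 10 (mod 1517)
10^2 ≡ 10^2 = 100 ≡ 100 (mod 1517)
10^4 ≡ 100^2 = 10000 ≡ 898 (mod 1517)
10^8 ≡ 898^2 = 806404 ≡ 877 (mod 1517)
10^16 ≡ 877^2 = 769129 ≡ 10 (mod 1517)
10^32 ≡ 10^2 = 100 ≡ 100 (mod 1517)
10^64 ≡ 100^2 = 10000 ≡ 898 (mod 1517)
10^128 ≡ 898^2 = 806404 ≡ 877 (mod 1517)
10^256 ≡ 877^2 = 769129 ≡ 10 (mod 1517)
379 = 256 + 64 + 32 + 16 + 8 + 2 + 1 in binary powers of 2.
So 10^379 ≡ 10 · 898 · 100 · 10 · 877 · 100 · 10 ≡ 898 (mod 1517).
Squaring chain: 898 → 877; never reaches −1, so base 10 is a Miller–Rabin witness that 1517 is composite.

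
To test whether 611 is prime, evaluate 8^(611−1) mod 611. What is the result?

155

8^1 ≡ 8 (mod 611)
8^2 ≡ 8^2 = 64 ≡ 64 (mod 611)
8^4 ≡ 64^2 = 4096 ≡ 430 (mod 611)
8^8 ≡ 430^2 = 184900 ≡ 378 (mod 611)
8^16 ≡ 378^2 = 142884 ≡ 521 (mod 611)
8^32 ≡ 521^2 = 271441 ≡ 157 (mod 611)
8^64 ≡ 157^2 = 24649 ≡ 209 (mod 611)
8^128 ≡ 209^2 = 43681 ≡ 300 (mod 611)
8^256 ≡ 300^2 = 90000 ≡ 183 (mod 611)
8^512 ≡ 183^2 = 33489 ≡ 495 (mod 611)
610 = 512 + 64 + 32 + 2 in binary powers of 2.
So 8^610 ≡ 495 · 209 · 157 · 64 ≡ 155 (mod 611).
Since 155 ≠ 1, base 8 is a Fermat witness: 611 is composite.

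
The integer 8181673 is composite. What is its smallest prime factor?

41

8181673 is odd.
Digit sum 34, not divisible by 3.
Ends in 3: not divisible by 5.
7: 8181673 = 7·1168810 + 3
11: 8181673 = 11·743788 + 5
13: 8181673 = 13·629359 + 6
17: 8181673 = 17·481274 + 15
19: 8181673 = 19·430614 + 7
23: 8181673 = 23·355724 + 21
29: 8181673 = 29·282126 + 19
31: 8181673 = 31·263924 + 29
37: 8181673 = 37·221126 + 11
41: 8181673 = 41·199553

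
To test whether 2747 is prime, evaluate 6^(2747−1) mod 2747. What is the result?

6^1 ≡ 6 (mod 2747)
6^2 ≡ 6^2 = 36 ≡ 36 (mod 2747)
6^4 ≡ 36^2 = 1296 ≡ 1296 (mod 2747)
6^8 ≡ 1296^2 = 1679616 ≡ 1199 (mod 2747)
6^16 ≡ 1199^2 = 1437601 ≡ 920 (mod 2747)
6^32 ≡ 920^2 = 846400 ≡ 324 (mod 2747)
6^64 ≡ 324^2 = 104976 ≡ 590 (mod 2747)
6^128 ≡ 590^2 = 348100 ≡ 1978 (mod 2747)
6^256 ≡ 1978^2 = 3912484 ≡ 756 (mod 2747)
6^512 ≡ 756^2 = 571536 ≡ 160 (mod 2747)
6^1024 ≡ 160^2 = 25600 ≡ 877 (mod 2747)
6^2048 ≡ 877^2 = 769129 ≡ 2716 (mod 2747)
2746 = 2048 + 512 + 128 + 32 + 16 + 8 + 2 in binary powers of 2.
So 6^2746 ≡ 2716 · 160 · 1978 · 324 · 920 · 1199 · 36 ≡ 412 (mod 2747).
Since 412 ≠ 1, base 6 is a Fermat witness: 2747 is composite.

412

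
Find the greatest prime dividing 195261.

195261 = 3 · 65087
65087 = 11 · 5917
5917 = 61 · 97
97 is prime.
So 195261 = 3 · 11 · 61 · 97; the largest prime factor is 97.

97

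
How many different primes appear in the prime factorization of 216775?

4

216775 = 5^2 · 8671
8671 = 13 · 667
667 = 23 · 29
216775 = 5^2 · 13 · 23 · 29, which has 4 distinct prime factors.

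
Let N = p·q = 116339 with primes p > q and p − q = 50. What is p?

367

Since p = q + 50, we have 116339 = q(q + 50), so q² + 50q − 116339 = 0.
Discriminant: 50² + 4·116339 = 2500 + 465356 = 467856; √467856 = 684.
q = (−50 + 684)/2 = 317, and p = q + 50 = 367.
Check: 317 · 367 = 116339.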